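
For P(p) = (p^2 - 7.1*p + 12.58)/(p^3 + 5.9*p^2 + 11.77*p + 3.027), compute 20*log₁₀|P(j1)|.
Substitute p = j*1: P(j1) = -0.883211 - 0.839604j.
|P(j1)| = sqrt(Re² + Im²) = 1.219.
20*log₁₀(1.219) = 1.72 dB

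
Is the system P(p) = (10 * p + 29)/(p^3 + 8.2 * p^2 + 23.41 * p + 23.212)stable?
Denominator: p^3 + 8.2*p^2 + 23.41*p + 23.212 = (p + 2.8)(p^2 + 5.4*p + 8.29). Poles: -2.7 + 1j, -2.7 - 1j, -2.8. All Re(p)<0: Yes (stable)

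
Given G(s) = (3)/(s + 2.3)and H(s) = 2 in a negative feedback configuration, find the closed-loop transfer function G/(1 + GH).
Closed-loop T = G/(1+GH).
Numerator: G_num * H_den = 3.
Denominator: G_den * H_den + G_num * H_num = (s + 2.3) + (6) = s + 8.3.
T(s) = (3)/(s + 8.3)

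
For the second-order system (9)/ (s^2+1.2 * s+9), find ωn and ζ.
Standard form: ωn²/(s²+2ζωn·s+ωn²).
const=9=ωn² → ωn=3, s coeff=1.2=2ζωn → ζ=0.2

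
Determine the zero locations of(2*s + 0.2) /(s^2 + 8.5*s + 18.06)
Set numerator = 0: 2*s + 0.2 = 0 → Zeros: -0.1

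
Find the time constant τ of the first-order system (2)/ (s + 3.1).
First-order system: τ = -1/pole. Pole = -3.1. τ = -1/(-3.1) = 0.3226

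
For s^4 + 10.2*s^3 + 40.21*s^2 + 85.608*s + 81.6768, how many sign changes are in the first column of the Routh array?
Routh array:
s^4: [1, 40.21, 81.6768]; s^3: [10.2, 85.608]; s^2: [31.8171, 81.6768]; s^1: [59.4238]; s^0: [81.6768]
First column: [1, 10.2, 31.8171, 59.4238, 81.6768]. Sign changes = 0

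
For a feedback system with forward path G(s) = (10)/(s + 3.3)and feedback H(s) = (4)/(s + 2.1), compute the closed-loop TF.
Closed-loop T = G/(1+GH).
Numerator: G_num * H_den = 10*s + 21.
Denominator: G_den * H_den + G_num * H_num = (s^2 + 5.4*s + 6.93) + (40) = s^2 + 5.4*s + 46.93.
T(s) = (10*s + 21)/(s^2 + 5.4*s + 46.93)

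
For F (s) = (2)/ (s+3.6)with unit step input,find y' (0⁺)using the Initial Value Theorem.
IVT: y'(0⁺) = lim_{s→∞} s²·Y(s) = lim_{s→∞} s·F(s).
deg(num) = 0, deg(den) = 1, relative degree = 1, so s·F(s) → (leading num)/(leading den) = 2/1 = 2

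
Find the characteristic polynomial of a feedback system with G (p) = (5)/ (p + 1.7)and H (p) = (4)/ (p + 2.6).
Characteristic poly = G_den * H_den + G_num * H_num = (p^2 + 4.3*p + 4.42) + (20) = p^2 + 4.3*p + 24.42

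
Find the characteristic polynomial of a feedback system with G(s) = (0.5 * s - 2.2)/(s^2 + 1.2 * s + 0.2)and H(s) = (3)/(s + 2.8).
Characteristic poly = G_den * H_den + G_num * H_num = (s^3 + 4*s^2 + 3.56*s + 0.56) + (1.5*s - 6.6) = s^3 + 4*s^2 + 5.06*s - 6.04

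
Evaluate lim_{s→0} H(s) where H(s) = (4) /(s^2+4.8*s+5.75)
DC gain = H(0) = num(0)/den(0) = 4/5.75 = 0.6957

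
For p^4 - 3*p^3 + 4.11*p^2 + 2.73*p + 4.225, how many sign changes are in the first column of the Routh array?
Routh array:
p^4: [1, 4.11, 4.225]; p^3: [-3, 2.73]; p^2: [5.02, 4.225]; p^1: [5.2549]; p^0: [4.225]
First column: [1, -3, 5.02, 5.2549, 4.225]. Sign changes = 2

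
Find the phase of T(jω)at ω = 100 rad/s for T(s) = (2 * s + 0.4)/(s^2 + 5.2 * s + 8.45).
Substitute s = j*100: T(j100) = 0.00099902 - 0.0199649j.
∠T(j100) = atan2(Im, Re) = atan2(-0.0199649, 0.00099902) = -87.14°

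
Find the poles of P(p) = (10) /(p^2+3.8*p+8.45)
Set denominator = 0: p^2 + 3.8*p + 8.45 = 0 → Poles: -1.9 + 2.2j, -1.9 - 2.2j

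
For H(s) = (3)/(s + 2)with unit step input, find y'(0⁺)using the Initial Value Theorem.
IVT: y'(0⁺) = lim_{s→∞} s²·Y(s) = lim_{s→∞} s·H(s).
deg(num) = 0, deg(den) = 1, relative degree = 1, so s·H(s) → (leading num)/(leading den) = 3/1 = 3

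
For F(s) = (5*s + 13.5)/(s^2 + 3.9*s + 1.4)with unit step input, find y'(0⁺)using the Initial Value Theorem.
IVT: y'(0⁺) = lim_{s→∞} s²·Y(s) = lim_{s→∞} s·F(s).
deg(num) = 1, deg(den) = 2, relative degree = 1, so s·F(s) → (leading num)/(leading den) = 5/1 = 5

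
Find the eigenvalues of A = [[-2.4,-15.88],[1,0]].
Eigenvalues solve det(λI - A) = 0.
Characteristic polynomial: λ^2 + 2.4*λ + 15.88 = 0.
Roots: -1.2 + 3.8j, -1.2 - 3.8j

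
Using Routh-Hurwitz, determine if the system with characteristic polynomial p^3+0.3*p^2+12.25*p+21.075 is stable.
Routh array:
p^3: [1, 12.25]; p^2: [0.3, 21.075]; p^1: [-58]; p^0: [21.075]
First column: [1, 0.3, -58, 21.075]. Sign changes = 2.
No, unstable (2 RHP root(s))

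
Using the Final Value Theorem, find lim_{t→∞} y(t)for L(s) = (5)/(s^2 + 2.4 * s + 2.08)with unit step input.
FVT: lim_{t→∞} y(t) = lim_{s→0} s*Y(s) where Y(s) = L(s)/s.
= lim_{s→0} L(s) = L(0) = num(0)/den(0) = 5/2.08 = 2.404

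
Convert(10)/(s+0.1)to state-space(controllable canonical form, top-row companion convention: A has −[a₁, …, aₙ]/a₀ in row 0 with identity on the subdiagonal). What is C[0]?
Reachable canonical form: C = numerator coefficients (right-aligned, zero-padded to length n).
num = 10, C = [[10]].
C[0] = 10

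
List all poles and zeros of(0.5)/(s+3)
Set denominator = 0: s + 3 = 0 → Poles: -3
Numerator is a nonzero constant (0.5) → Zeros: none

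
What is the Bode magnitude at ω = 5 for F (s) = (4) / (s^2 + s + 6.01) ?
Substitute s = j*5: F(j5) = -0.196981 - 0.0518645j.
|F(j5)| = sqrt(Re² + Im²) = 0.2037.
20*log₁₀(0.2037) = -13.82 dB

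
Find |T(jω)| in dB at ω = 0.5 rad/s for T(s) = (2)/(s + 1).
Substitute s = j*0.5: T(j0.5) = 1.6 - 0.8j.
|T(j0.5)| = sqrt(Re² + Im²) = 1.789.
20*log₁₀(1.789) = 5.05 dB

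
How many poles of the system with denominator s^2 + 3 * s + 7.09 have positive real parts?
Poles: -1.5 + 2.2j, -1.5 - 2.2j. RHP poles (Re>0): 0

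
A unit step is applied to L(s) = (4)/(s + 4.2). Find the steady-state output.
FVT: lim_{t→∞} y(t) = lim_{s→0} s*Y(s) where Y(s) = L(s)/s.
= lim_{s→0} L(s) = L(0) = num(0)/den(0) = 4/4.2 = 0.9524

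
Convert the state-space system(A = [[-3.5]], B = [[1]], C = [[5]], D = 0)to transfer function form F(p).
F(p) = C(pI - A)⁻¹B + D.
Characteristic polynomial det(pI - A) = p + 3.5.
Numerator from C·adj(pI-A)·B + D·det(pI-A) = 5.
F(p) = (5)/(p + 3.5)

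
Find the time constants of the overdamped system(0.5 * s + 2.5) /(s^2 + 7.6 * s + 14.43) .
Overdamped: real poles at -3.9, -3.7. τ = -1/pole → τ₁ = 0.2564, τ₂ = 0.2703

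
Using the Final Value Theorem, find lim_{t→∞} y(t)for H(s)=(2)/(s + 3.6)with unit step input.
FVT: lim_{t→∞} y(t) = lim_{s→0} s*Y(s) where Y(s) = H(s)/s.
= lim_{s→0} H(s) = H(0) = num(0)/den(0) = 2/3.6 = 0.5556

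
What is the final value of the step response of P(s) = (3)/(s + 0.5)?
FVT: lim_{t→∞} y(t) = lim_{s→0} s*Y(s) where Y(s) = P(s)/s.
= lim_{s→0} P(s) = P(0) = num(0)/den(0) = 3/0.5 = 6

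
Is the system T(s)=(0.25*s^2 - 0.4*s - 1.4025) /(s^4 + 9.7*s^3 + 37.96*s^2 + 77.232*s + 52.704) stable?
Denominator: s^4 + 9.7*s^3 + 37.96*s^2 + 77.232*s + 52.704 = (s + 4.5)(s + 1.2)(s^2 + 4*s + 9.76). Poles: -1.2, -2 + 2.4j, -2 - 2.4j, -4.5. All Re(p)<0: Yes (stable)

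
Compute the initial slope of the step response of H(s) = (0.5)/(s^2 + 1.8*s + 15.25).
IVT: y'(0⁺) = lim_{s→∞} s²·Y(s) = lim_{s→∞} s·H(s).
deg(num) = 0, deg(den) = 2, relative degree = 2 ≥ 2, so s·H(s) → 0. Initial slope = 0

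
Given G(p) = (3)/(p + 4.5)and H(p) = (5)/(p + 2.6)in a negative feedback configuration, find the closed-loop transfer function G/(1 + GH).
Closed-loop T = G/(1+GH).
Numerator: G_num * H_den = 3*p + 7.8.
Denominator: G_den * H_den + G_num * H_num = (p^2 + 7.1*p + 11.7) + (15) = p^2 + 7.1*p + 26.7.
T(p) = (3*p + 7.8)/(p^2 + 7.1*p + 26.7)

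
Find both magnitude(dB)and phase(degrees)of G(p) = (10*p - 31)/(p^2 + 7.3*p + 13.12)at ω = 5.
Substitute p = j*5: G(j5) = 1.4886 + 0.364806j.
|G| = 20*log₁₀(sqrt(Re²+Im²)) = 3.71 dB.
∠G = atan2(Im, Re) = 13.77°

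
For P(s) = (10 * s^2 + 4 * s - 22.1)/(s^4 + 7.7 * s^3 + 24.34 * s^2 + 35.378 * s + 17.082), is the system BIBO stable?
Denominator: s^4 + 7.7*s^3 + 24.34*s^2 + 35.378*s + 17.082 = (s + 0.9)(s + 2.6)(s^2 + 4.2*s + 7.3). Poles: -0.9, -2.1 + 1.7j, -2.1 - 1.7j, -2.6. All Re(p)<0: Yes (stable)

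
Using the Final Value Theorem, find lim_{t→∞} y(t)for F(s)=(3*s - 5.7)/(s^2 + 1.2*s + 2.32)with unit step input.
FVT: lim_{t→∞} y(t) = lim_{s→0} s*Y(s) where Y(s) = F(s)/s.
= lim_{s→0} F(s) = F(0) = num(0)/den(0) = -5.7/2.32 = -2.457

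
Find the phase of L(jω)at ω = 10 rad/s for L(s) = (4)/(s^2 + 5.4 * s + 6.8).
Substitute s = j*10: L(j10) = -0.0321317 - 0.0186171j.
∠L(j10) = atan2(Im, Re) = atan2(-0.0186171, -0.0321317) = -149.91°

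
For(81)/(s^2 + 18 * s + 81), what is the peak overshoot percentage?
Standard form: ωn²/(s²+2ζωn·s+ωn²) → ωn = 9, ζ = 1.
ζ ≥ 1, so the response is non-oscillatory: peak overshoot = 0%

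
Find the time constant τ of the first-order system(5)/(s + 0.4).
First-order system: τ = -1/pole. Pole = -0.4. τ = -1/(-0.4) = 2.5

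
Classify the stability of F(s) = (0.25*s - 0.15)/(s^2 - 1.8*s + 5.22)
Denominator: s^2 - 1.8*s + 5.22. Poles: 0.9 + 2.1j, 0.9 - 2.1j. Unstable (2 pole(s) in RHP)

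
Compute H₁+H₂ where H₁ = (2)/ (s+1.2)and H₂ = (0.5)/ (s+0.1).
Parallel: H = H₁ + H₂ = (n₁·d₂ + n₂·d₁)/(d₁·d₂).
n₁·d₂ = 2*s + 0.2. n₂·d₁ = 0.5*s + 0.6. Sum = 2.5*s + 0.8. d₁·d₂ = s^2 + 1.3*s + 0.12.
H(s) = (2.5*s + 0.8)/(s^2 + 1.3*s + 0.12)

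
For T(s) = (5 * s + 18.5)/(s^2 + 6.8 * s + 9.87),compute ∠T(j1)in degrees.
Substitute s = j*1: T(j1) = 1.58581 - 0.652033j.
∠T(j1) = atan2(Im, Re) = atan2(-0.652033, 1.58581) = -22.35°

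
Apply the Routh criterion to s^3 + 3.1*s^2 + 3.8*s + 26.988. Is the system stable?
Routh array:
s^3: [1, 3.8]; s^2: [3.1, 26.988]; s^1: [-4.90581]; s^0: [26.988]
First column: [1, 3.1, -4.90581, 26.988]. Sign changes = 2.
No, unstable (2 RHP root(s))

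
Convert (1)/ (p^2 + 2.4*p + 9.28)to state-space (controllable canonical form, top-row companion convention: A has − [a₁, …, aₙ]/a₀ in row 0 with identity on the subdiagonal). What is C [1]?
Reachable canonical form: C = numerator coefficients (right-aligned, zero-padded to length n).
num = 1, C = [[0, 1]].
C[1] = 1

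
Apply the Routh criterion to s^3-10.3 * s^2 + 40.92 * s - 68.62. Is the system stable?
Routh array:
s^3: [1, 40.92]; s^2: [-10.3, -68.62]; s^1: [34.2579]; s^0: [-68.62]
First column: [1, -10.3, 34.2579, -68.62]. Sign changes = 3.
No, unstable (3 RHP root(s))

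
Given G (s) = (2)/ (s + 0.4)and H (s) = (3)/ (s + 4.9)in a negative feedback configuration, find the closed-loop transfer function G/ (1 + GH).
Closed-loop T = G/(1+GH).
Numerator: G_num * H_den = 2*s + 9.8.
Denominator: G_den * H_den + G_num * H_num = (s^2 + 5.3*s + 1.96) + (6) = s^2 + 5.3*s + 7.96.
T(s) = (2*s + 9.8)/(s^2 + 5.3*s + 7.96)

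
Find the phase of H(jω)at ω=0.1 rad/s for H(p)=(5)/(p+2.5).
Substitute p = j*0.1: H(j0.1) = 1.99681 - 0.0798722j.
∠H(j0.1) = atan2(Im, Re) = atan2(-0.0798722, 1.99681) = -2.29°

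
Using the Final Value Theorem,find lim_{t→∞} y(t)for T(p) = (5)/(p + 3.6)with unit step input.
FVT: lim_{t→∞} y(t) = lim_{p→0} p*Y(p) where Y(p) = T(p)/p.
= lim_{p→0} T(p) = T(0) = num(0)/den(0) = 5/3.6 = 1.389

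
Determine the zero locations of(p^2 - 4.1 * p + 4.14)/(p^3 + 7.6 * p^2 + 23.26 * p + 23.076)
Set numerator = 0: p^2 - 4.1*p + 4.14 = (p - 1.8)(p - 2.3) = 0 → Zeros: 1.8, 2.3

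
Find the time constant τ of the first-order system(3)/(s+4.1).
First-order system: τ = -1/pole. Pole = -4.1. τ = -1/(-4.1) = 0.2439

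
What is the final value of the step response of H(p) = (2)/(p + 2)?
FVT: lim_{t→∞} y(t) = lim_{p→0} p*Y(p) where Y(p) = H(p)/p.
= lim_{p→0} H(p) = H(0) = num(0)/den(0) = 2/2 = 1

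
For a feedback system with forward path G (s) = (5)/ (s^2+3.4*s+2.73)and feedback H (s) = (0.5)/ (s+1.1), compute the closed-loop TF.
Closed-loop T = G/(1+GH).
Numerator: G_num * H_den = 5*s + 5.5.
Denominator: G_den * H_den + G_num * H_num = (s^3 + 4.5*s^2 + 6.47*s + 3.003) + (2.5) = s^3 + 4.5*s^2 + 6.47*s + 5.503.
T(s) = (5*s + 5.5)/(s^3 + 4.5*s^2 + 6.47*s + 5.503)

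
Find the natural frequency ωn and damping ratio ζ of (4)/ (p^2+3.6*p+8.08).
Underdamped: complex pole -1.8 + 2.2j. ωn = |pole| = 2.843, ζ = -Re(pole)/ωn = 0.6332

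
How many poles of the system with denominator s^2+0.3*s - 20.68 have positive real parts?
s^2 + 0.3*s - 20.68 = (s - 4.4)(s + 4.7). Poles: -4.7, 4.4. RHP poles (Re>0): 1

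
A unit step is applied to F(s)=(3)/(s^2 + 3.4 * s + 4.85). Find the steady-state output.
FVT: lim_{t→∞} y(t) = lim_{s→0} s*Y(s) where Y(s) = F(s)/s.
= lim_{s→0} F(s) = F(0) = num(0)/den(0) = 3/4.85 = 0.6186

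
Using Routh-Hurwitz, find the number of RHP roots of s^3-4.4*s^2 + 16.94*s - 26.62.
Routh array:
s^3: [1, 16.94]; s^2: [-4.4, -26.62]; s^1: [10.89]; s^0: [-26.62]
First column: [1, -4.4, 10.89, -26.62]. Sign changes = RHP roots = 3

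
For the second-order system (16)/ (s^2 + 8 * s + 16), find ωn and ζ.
Standard form: ωn²/(s²+2ζωn·s+ωn²).
const=16=ωn² → ωn=4, s coeff=8=2ζωn → ζ=1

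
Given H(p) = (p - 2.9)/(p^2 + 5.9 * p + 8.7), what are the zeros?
Set numerator = 0: p - 2.9 = 0 → Zeros: 2.9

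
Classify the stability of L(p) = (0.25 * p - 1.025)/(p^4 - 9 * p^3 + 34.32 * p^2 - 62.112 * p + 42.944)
Denominator: p^4 - 9*p^3 + 34.32*p^2 - 62.112*p + 42.944 = (p - 2.2)(p - 2)(p^2 - 4.8*p + 9.76). Poles: 2, 2.2, 2.4 + 2j, 2.4 - 2j. Unstable (4 pole(s) in RHP)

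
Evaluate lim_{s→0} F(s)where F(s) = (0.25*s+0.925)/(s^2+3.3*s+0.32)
DC gain = F(0) = num(0)/den(0) = 0.925/0.32 = 2.891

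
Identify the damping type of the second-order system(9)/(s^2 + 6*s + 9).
Standard form: ωn²/(s²+2ζωn·s+ωn²) gives ωn=3, ζ=1.
Critically damped (ζ = 1)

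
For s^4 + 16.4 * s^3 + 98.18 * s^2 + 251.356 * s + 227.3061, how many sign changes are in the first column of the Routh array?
Routh array:
s^4: [1, 98.18, 227.3061]; s^3: [16.4, 251.356]; s^2: [82.8534, 227.3061]; s^1: [206.363]; s^0: [227.3061]
First column: [1, 16.4, 82.8534, 206.363, 227.3061]. Sign changes = 0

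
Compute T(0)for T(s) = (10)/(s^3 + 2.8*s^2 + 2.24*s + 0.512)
DC gain = T(0) = num(0)/den(0) = 10/0.512 = 19.53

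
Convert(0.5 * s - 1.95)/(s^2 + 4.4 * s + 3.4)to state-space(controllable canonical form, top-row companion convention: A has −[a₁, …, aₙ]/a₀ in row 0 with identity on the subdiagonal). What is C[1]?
Reachable canonical form: C = numerator coefficients (right-aligned, zero-padded to length n).
num = 0.5*s - 1.95, C = [[0.5, -1.95]].
C[1] = -1.95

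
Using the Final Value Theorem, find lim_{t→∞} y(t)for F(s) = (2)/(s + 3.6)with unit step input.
FVT: lim_{t→∞} y(t) = lim_{s→0} s*Y(s) where Y(s) = F(s)/s.
= lim_{s→0} F(s) = F(0) = num(0)/den(0) = 2/3.6 = 0.5556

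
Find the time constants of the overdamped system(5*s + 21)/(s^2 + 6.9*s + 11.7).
Overdamped: real poles at -3, -3.9. τ = -1/pole → τ₁ = 0.3333, τ₂ = 0.2564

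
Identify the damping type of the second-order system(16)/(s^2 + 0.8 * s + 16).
Standard form: ωn²/(s²+2ζωn·s+ωn²) gives ωn=4, ζ=0.1.
Underdamped (ζ = 0.1 < 1)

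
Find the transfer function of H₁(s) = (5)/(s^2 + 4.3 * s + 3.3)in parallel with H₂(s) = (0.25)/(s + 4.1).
Parallel: H = H₁ + H₂ = (n₁·d₂ + n₂·d₁)/(d₁·d₂).
n₁·d₂ = 5*s + 20.5. n₂·d₁ = 0.25*s^2 + 1.075*s + 0.825. Sum = 0.25*s^2 + 6.075*s + 21.325. d₁·d₂ = s^3 + 8.4*s^2 + 20.93*s + 13.53.
H(s) = (0.25*s^2 + 6.075*s + 21.325)/(s^3 + 8.4*s^2 + 20.93*s + 13.53)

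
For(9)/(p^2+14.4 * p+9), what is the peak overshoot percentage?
Standard form: ωn²/(p²+2ζωn·p+ωn²) → ωn = 3, ζ = 2.4.
ζ ≥ 1, so the response is non-oscillatory: peak overshoot = 0%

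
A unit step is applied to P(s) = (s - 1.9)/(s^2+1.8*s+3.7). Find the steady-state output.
FVT: lim_{t→∞} y(t) = lim_{s→0} s*Y(s) where Y(s) = P(s)/s.
= lim_{s→0} P(s) = P(0) = num(0)/den(0) = -1.9/3.7 = -0.5135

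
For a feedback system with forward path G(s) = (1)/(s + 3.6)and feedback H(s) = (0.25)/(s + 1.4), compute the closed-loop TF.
Closed-loop T = G/(1+GH).
Numerator: G_num * H_den = s + 1.4.
Denominator: G_den * H_den + G_num * H_num = (s^2 + 5*s + 5.04) + (0.25) = s^2 + 5*s + 5.29.
T(s) = (s + 1.4)/(s^2 + 5*s + 5.29)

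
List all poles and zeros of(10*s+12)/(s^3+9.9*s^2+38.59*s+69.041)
Set denominator = 0: s^3 + 9.9*s^2 + 38.59*s + 69.041 = (s + 4.9)(s^2 + 5*s + 14.09) = 0 → Poles: -2.5 + 2.8j, -2.5 - 2.8j, -4.9
Set numerator = 0: 10*s + 12 = 0 → Zeros: -1.2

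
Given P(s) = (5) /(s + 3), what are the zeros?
Numerator is a nonzero constant (5) → Zeros: none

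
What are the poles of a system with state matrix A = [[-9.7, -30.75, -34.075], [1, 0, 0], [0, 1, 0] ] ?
Eigenvalues solve det(λI - A) = 0.
Characteristic polynomial: λ^3 + 9.7*λ^2 + 30.75*λ + 34.075 = 0.
Factor: (λ + 4.7)(λ^2 + 5*λ + 7.25) = 0.
Roots: -2.5 + 1j, -2.5 - 1j, -4.7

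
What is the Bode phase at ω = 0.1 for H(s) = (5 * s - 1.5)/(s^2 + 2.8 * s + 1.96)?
Substitute s = j*0.1: H(j0.1) = -0.717617 + 0.359453j.
∠H(j0.1) = atan2(Im, Re) = atan2(0.359453, -0.717617) = 153.39°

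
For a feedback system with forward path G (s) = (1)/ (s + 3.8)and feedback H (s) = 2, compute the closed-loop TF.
Closed-loop T = G/(1+GH).
Numerator: G_num * H_den = 1.
Denominator: G_den * H_den + G_num * H_num = (s + 3.8) + (2) = s + 5.8.
T(s) = (1)/(s + 5.8)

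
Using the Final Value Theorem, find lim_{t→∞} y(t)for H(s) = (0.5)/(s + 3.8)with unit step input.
FVT: lim_{t→∞} y(t) = lim_{s→0} s*Y(s) where Y(s) = H(s)/s.
= lim_{s→0} H(s) = H(0) = num(0)/den(0) = 0.5/3.8 = 0.1316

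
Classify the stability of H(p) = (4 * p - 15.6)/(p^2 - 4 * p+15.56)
Denominator: p^2 - 4*p + 15.56. Poles: 2 + 3.4j, 2 - 3.4j. Unstable (2 pole(s) in RHP)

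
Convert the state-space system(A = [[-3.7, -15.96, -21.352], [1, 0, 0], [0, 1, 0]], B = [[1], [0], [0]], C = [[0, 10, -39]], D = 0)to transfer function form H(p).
H(p) = C(pI - A)⁻¹B + D.
Characteristic polynomial det(pI - A) = p^3 + 3.7*p^2 + 15.96*p + 21.352.
Numerator from C·adj(pI-A)·B + D·det(pI-A) = 10*p - 39.
H(p) = (10*p - 39)/(p^3 + 3.7*p^2 + 15.96*p + 21.352)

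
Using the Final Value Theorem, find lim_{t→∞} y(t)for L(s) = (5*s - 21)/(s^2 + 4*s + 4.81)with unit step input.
FVT: lim_{t→∞} y(t) = lim_{s→0} s*Y(s) where Y(s) = L(s)/s.
= lim_{s→0} L(s) = L(0) = num(0)/den(0) = -21/4.81 = -4.366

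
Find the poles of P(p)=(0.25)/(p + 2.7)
Set denominator = 0: p + 2.7 = 0 → Poles: -2.7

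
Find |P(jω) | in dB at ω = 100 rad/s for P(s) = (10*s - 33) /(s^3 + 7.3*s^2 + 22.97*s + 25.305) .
Substitute s = j*100: P(j100) = -0.000994562 - 0.000105821j.
|P(j100)| = sqrt(Re² + Im²) = 0.001.
20*log₁₀(0.001) = -60.00 dB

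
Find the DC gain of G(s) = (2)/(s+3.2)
DC gain = G(0) = num(0)/den(0) = 2/3.2 = 0.625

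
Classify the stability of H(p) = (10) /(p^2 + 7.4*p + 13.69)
Denominator: p^2 + 7.4*p + 13.69 = (p + 3.7)(p + 3.7). Poles: -3.7, -3.7. Stable (all poles in LHP)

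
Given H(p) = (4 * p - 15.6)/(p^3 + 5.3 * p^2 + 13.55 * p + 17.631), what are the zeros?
Set numerator = 0: 4*p - 15.6 = 0 → Zeros: 3.9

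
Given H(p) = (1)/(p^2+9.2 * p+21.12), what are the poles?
Set denominator = 0: p^2 + 9.2*p + 21.12 = (p + 4.8)(p + 4.4) = 0 → Poles: -4.4, -4.8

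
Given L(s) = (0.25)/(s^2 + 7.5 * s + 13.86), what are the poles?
Set denominator = 0: s^2 + 7.5*s + 13.86 = (s + 4.2)(s + 3.3) = 0 → Poles: -3.3, -4.2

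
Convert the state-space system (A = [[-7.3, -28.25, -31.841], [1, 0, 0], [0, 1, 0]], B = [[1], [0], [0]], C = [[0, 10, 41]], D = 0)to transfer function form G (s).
G(s) = C(sI - A)⁻¹B + D.
Characteristic polynomial det(sI - A) = s^3 + 7.3*s^2 + 28.25*s + 31.841.
Numerator from C·adj(sI-A)·B + D·det(sI-A) = 10*s + 41.
G(s) = (10*s + 41)/(s^3 + 7.3*s^2 + 28.25*s + 31.841)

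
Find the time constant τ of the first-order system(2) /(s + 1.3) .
First-order system: τ = -1/pole. Pole = -1.3. τ = -1/(-1.3) = 0.7692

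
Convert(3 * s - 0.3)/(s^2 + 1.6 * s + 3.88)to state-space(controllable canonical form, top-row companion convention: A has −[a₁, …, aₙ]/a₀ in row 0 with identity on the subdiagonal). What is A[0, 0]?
Reachable canonical form for den = s^2 + 1.6*s + 3.88: top row of A = -[a₁,a₂,...,aₙ]/a₀, ones on the subdiagonal, zeros elsewhere.
A = [[-1.6, -3.88], [1, 0]].
A[0,0] = -1.6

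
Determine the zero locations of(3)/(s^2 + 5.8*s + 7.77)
Numerator is a nonzero constant (3) → Zeros: none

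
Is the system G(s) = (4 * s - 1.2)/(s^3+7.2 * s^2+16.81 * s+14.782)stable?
Denominator: s^3 + 7.2*s^2 + 16.81*s + 14.782 = (s + 3.8)(s^2 + 3.4*s + 3.89). Poles: -1.7 + 1j, -1.7 - 1j, -3.8. All Re(p)<0: Yes (stable)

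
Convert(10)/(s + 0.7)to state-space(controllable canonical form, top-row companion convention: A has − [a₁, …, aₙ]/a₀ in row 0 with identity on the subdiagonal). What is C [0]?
Reachable canonical form: C = numerator coefficients (right-aligned, zero-padded to length n).
num = 10, C = [[10]].
C[0] = 10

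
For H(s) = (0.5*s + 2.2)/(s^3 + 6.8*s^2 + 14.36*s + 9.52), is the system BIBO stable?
Denominator: s^3 + 6.8*s^2 + 14.36*s + 9.52 = (s + 1.4)(s + 3.4)(s + 2). Poles: -1.4, -2, -3.4. All Re(p)<0: Yes (stable)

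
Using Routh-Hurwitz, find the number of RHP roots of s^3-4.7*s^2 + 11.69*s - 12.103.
Routh array:
s^3: [1, 11.69]; s^2: [-4.7, -12.103]; s^1: [9.11489]; s^0: [-12.103]
First column: [1, -4.7, 9.11489, -12.103]. Sign changes = RHP roots = 3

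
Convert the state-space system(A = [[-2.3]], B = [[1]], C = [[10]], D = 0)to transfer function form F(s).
F(s) = C(sI - A)⁻¹B + D.
Characteristic polynomial det(sI - A) = s + 2.3.
Numerator from C·adj(sI-A)·B + D·det(sI-A) = 10.
F(s) = (10)/(s + 2.3)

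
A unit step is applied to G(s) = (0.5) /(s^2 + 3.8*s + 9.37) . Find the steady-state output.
FVT: lim_{t→∞} y(t) = lim_{s→0} s*Y(s) where Y(s) = G(s)/s.
= lim_{s→0} G(s) = G(0) = num(0)/den(0) = 0.5/9.37 = 0.05336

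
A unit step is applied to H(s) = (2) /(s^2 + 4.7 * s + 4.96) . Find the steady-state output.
FVT: lim_{t→∞} y(t) = lim_{s→0} s*Y(s) where Y(s) = H(s)/s.
= lim_{s→0} H(s) = H(0) = num(0)/den(0) = 2/4.96 = 0.4032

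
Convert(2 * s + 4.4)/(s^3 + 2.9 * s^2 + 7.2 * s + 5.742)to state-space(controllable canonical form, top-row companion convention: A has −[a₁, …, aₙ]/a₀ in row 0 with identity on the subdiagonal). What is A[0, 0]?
Reachable canonical form for den = s^3 + 2.9*s^2 + 7.2*s + 5.742: top row of A = -[a₁,a₂,...,aₙ]/a₀, ones on the subdiagonal, zeros elsewhere.
A = [[-2.9, -7.2, -5.742], [1, 0, 0], [0, 1, 0]].
A[0,0] = -2.9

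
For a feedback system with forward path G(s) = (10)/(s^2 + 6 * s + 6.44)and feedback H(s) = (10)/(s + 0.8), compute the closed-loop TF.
Closed-loop T = G/(1+GH).
Numerator: G_num * H_den = 10*s + 8.
Denominator: G_den * H_den + G_num * H_num = (s^3 + 6.8*s^2 + 11.24*s + 5.152) + (100) = s^3 + 6.8*s^2 + 11.24*s + 105.152.
T(s) = (10*s + 8)/(s^3 + 6.8*s^2 + 11.24*s + 105.152)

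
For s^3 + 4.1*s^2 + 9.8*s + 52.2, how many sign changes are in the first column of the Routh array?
Routh array:
s^3: [1, 9.8]; s^2: [4.1, 52.2]; s^1: [-2.93171]; s^0: [52.2]
First column: [1, 4.1, -2.93171, 52.2]. Sign changes = 2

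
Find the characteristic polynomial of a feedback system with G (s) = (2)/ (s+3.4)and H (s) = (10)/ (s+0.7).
Characteristic poly = G_den * H_den + G_num * H_num = (s^2 + 4.1*s + 2.38) + (20) = s^2 + 4.1*s + 22.38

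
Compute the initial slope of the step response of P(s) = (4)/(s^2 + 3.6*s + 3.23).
IVT: y'(0⁺) = lim_{s→∞} s²·Y(s) = lim_{s→∞} s·P(s).
deg(num) = 0, deg(den) = 2, relative degree = 2 ≥ 2, so s·P(s) → 0. Initial slope = 0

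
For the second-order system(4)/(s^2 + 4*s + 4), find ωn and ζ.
Standard form: ωn²/(s²+2ζωn·s+ωn²).
const=4=ωn² → ωn=2, s coeff=4=2ζωn → ζ=1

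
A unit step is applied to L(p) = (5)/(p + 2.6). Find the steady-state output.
FVT: lim_{t→∞} y(t) = lim_{p→0} p*Y(p) where Y(p) = L(p)/p.
= lim_{p→0} L(p) = L(0) = num(0)/den(0) = 5/2.6 = 1.923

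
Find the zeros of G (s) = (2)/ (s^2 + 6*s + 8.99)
Numerator is a nonzero constant (2) → Zeros: none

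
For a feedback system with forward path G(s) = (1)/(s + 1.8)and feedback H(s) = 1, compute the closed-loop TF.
Closed-loop T = G/(1+GH).
Numerator: G_num * H_den = 1.
Denominator: G_den * H_den + G_num * H_num = (s + 1.8) + (1) = s + 2.8.
T(s) = (1)/(s + 2.8)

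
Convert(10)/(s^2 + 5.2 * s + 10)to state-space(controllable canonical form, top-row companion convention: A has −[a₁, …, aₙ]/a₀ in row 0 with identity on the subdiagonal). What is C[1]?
Reachable canonical form: C = numerator coefficients (right-aligned, zero-padded to length n).
num = 10, C = [[0, 10]].
C[1] = 10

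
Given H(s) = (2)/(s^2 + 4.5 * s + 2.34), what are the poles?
Set denominator = 0: s^2 + 4.5*s + 2.34 = (s + 3.9)(s + 0.6) = 0 → Poles: -0.6, -3.9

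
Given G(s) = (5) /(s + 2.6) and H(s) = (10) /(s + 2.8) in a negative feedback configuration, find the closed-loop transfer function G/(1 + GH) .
Closed-loop T = G/(1+GH).
Numerator: G_num * H_den = 5*s + 14.
Denominator: G_den * H_den + G_num * H_num = (s^2 + 5.4*s + 7.28) + (50) = s^2 + 5.4*s + 57.28.
T(s) = (5*s + 14)/(s^2 + 5.4*s + 57.28)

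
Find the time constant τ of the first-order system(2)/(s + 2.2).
First-order system: τ = -1/pole. Pole = -2.2. τ = -1/(-2.2) = 0.4545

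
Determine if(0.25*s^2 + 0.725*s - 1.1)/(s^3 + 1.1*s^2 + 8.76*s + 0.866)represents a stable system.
Denominator: s^3 + 1.1*s^2 + 8.76*s + 0.866 = (s + 0.1)(s^2 + s + 8.66). Poles: -0.1, -0.5 + 2.9j, -0.5 - 2.9j. All Re(p)<0: Yes (stable)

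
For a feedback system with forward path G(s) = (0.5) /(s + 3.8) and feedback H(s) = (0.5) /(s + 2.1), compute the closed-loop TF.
Closed-loop T = G/(1+GH).
Numerator: G_num * H_den = 0.5*s + 1.05.
Denominator: G_den * H_den + G_num * H_num = (s^2 + 5.9*s + 7.98) + (0.25) = s^2 + 5.9*s + 8.23.
T(s) = (0.5*s + 1.05)/(s^2 + 5.9*s + 8.23)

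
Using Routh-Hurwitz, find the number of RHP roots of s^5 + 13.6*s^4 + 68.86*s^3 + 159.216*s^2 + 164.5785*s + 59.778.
Routh array:
s^5: [1, 68.86, 164.5785]; s^4: [13.6, 159.216, 59.778]; s^3: [57.1529, 160.183]; s^2: [121.099, 59.778]; s^1: [131.971]; s^0: [59.778]
First column: [1, 13.6, 57.1529, 121.099, 131.971, 59.778]. Sign changes = RHP roots = 0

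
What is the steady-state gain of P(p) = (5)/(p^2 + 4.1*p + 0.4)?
DC gain = P(0) = num(0)/den(0) = 5/0.4 = 12.5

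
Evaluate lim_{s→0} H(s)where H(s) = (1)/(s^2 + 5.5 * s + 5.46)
DC gain = H(0) = num(0)/den(0) = 1/5.46 = 0.1832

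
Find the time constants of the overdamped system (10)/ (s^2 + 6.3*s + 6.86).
Overdamped: real poles at -1.4, -4.9. τ = -1/pole → τ₁ = 0.7143, τ₂ = 0.2041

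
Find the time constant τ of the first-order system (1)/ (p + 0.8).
First-order system: τ = -1/pole. Pole = -0.8. τ = -1/(-0.8) = 1.25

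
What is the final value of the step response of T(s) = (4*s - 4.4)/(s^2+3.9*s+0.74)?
FVT: lim_{t→∞} y(t) = lim_{s→0} s*Y(s) where Y(s) = T(s)/s.
= lim_{s→0} T(s) = T(0) = num(0)/den(0) = -4.4/0.74 = -5.946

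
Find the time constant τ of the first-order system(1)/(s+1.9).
First-order system: τ = -1/pole. Pole = -1.9. τ = -1/(-1.9) = 0.5263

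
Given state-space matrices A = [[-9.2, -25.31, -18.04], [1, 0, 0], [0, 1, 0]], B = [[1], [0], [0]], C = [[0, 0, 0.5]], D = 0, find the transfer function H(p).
H(p) = C(pI - A)⁻¹B + D.
Characteristic polynomial det(pI - A) = p^3 + 9.2*p^2 + 25.31*p + 18.04.
Numerator from C·adj(pI-A)·B + D·det(pI-A) = 0.5.
H(p) = (0.5)/(p^3 + 9.2*p^2 + 25.31*p + 18.04)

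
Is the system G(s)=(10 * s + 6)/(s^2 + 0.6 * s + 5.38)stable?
Denominator: s^2 + 0.6*s + 5.38. Poles: -0.3 + 2.3j, -0.3 - 2.3j. All Re(p)<0: Yes (stable)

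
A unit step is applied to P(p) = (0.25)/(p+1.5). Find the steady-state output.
FVT: lim_{t→∞} y(t) = lim_{p→0} p*Y(p) where Y(p) = P(p)/p.
= lim_{p→0} P(p) = P(0) = num(0)/den(0) = 0.25/1.5 = 0.1667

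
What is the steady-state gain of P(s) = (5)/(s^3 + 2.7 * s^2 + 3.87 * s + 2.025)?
DC gain = P(0) = num(0)/den(0) = 5/2.025 = 2.469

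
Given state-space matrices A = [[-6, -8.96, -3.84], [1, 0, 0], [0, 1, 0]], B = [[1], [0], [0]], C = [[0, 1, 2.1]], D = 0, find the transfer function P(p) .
P(p) = C(pI - A)⁻¹B + D.
Characteristic polynomial det(pI - A) = p^3 + 6*p^2 + 8.96*p + 3.84.
Numerator from C·adj(pI-A)·B + D·det(pI-A) = p + 2.1.
P(p) = (p + 2.1)/(p^3 + 6*p^2 + 8.96*p + 3.84)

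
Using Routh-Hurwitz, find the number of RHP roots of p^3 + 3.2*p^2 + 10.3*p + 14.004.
Routh array:
p^3: [1, 10.3]; p^2: [3.2, 14.004]; p^1: [5.92375]; p^0: [14.004]
First column: [1, 3.2, 5.92375, 14.004]. Sign changes = RHP roots = 0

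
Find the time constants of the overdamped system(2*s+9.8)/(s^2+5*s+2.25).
Overdamped: real poles at -0.5, -4.5. τ = -1/pole → τ₁ = 2, τ₂ = 0.2222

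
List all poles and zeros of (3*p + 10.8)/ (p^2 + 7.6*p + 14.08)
Set denominator = 0: p^2 + 7.6*p + 14.08 = (p + 3.2)(p + 4.4) = 0 → Poles: -3.2, -4.4
Set numerator = 0: 3*p + 10.8 = 0 → Zeros: -3.6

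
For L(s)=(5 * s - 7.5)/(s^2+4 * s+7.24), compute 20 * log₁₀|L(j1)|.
Substitute s = j*1: L(j1) = -0.487826 + 1.11399j.
|L(j1)| = sqrt(Re² + Im²) = 1.216.
20*log₁₀(1.216) = 1.70 dB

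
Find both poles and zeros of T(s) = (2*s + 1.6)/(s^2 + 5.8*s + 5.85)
Set denominator = 0: s^2 + 5.8*s + 5.85 = (s + 1.3)(s + 4.5) = 0 → Poles: -1.3, -4.5
Set numerator = 0: 2*s + 1.6 = 0 → Zeros: -0.8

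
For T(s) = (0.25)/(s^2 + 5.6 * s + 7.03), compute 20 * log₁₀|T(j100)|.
Substitute s = j*100: T(j100) = -2.49393e-05 - 1.39758e-06j.
|T(j100)| = sqrt(Re² + Im²) = 2.498e-05.
20*log₁₀(2.498e-05) = -92.05 dB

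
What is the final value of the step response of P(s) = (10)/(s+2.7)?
FVT: lim_{t→∞} y(t) = lim_{s→0} s*Y(s) where Y(s) = P(s)/s.
= lim_{s→0} P(s) = P(0) = num(0)/den(0) = 10/2.7 = 3.704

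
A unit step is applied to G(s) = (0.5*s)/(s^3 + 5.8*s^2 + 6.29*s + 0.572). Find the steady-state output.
FVT: lim_{t→∞} y(t) = lim_{s→0} s*Y(s) where Y(s) = G(s)/s.
= lim_{s→0} G(s) = G(0) = num(0)/den(0) = 0/0.572 = 0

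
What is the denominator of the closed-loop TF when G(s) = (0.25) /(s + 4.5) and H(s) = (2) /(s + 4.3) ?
Characteristic poly = G_den * H_den + G_num * H_num = (s^2 + 8.8*s + 19.35) + (0.5) = s^2 + 8.8*s + 19.85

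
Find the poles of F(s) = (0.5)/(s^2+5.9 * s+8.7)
Set denominator = 0: s^2 + 5.9*s + 8.7 = (s + 3)(s + 2.9) = 0 → Poles: -2.9, -3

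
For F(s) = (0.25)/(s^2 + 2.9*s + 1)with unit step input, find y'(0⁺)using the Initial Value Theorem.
IVT: y'(0⁺) = lim_{s→∞} s²·Y(s) = lim_{s→∞} s·F(s).
deg(num) = 0, deg(den) = 2, relative degree = 2 ≥ 2, so s·F(s) → 0. Initial slope = 0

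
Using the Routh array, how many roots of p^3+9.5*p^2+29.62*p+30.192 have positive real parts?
Routh array:
p^3: [1, 29.62]; p^2: [9.5, 30.192]; p^1: [26.4419]; p^0: [30.192]
First column: [1, 9.5, 26.4419, 30.192]. Sign changes = RHP roots = 0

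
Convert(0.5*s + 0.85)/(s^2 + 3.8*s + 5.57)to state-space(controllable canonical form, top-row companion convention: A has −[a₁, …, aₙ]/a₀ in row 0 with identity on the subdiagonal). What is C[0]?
Reachable canonical form: C = numerator coefficients (right-aligned, zero-padded to length n).
num = 0.5*s + 0.85, C = [[0.5, 0.85]].
C[0] = 0.5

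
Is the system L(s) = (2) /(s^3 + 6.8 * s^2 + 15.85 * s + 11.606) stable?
Denominator: s^3 + 6.8*s^2 + 15.85*s + 11.606 = (s + 1.4)(s^2 + 5.4*s + 8.29). Poles: -1.4, -2.7 + 1j, -2.7 - 1j. All Re(p)<0: Yes (stable)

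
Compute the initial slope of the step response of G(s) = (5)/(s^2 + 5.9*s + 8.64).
IVT: y'(0⁺) = lim_{s→∞} s²·Y(s) = lim_{s→∞} s·G(s).
deg(num) = 0, deg(den) = 2, relative degree = 2 ≥ 2, so s·G(s) → 0. Initial slope = 0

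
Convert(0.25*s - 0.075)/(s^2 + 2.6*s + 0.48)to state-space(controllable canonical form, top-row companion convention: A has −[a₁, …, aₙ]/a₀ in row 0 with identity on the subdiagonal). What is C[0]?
Reachable canonical form: C = numerator coefficients (right-aligned, zero-padded to length n).
num = 0.25*s - 0.075, C = [[0.25, -0.075]].
C[0] = 0.25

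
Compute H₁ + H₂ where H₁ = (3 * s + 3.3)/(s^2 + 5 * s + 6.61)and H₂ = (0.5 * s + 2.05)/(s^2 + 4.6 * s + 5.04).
Parallel: H = H₁ + H₂ = (n₁·d₂ + n₂·d₁)/(d₁·d₂).
n₁·d₂ = 3*s^3 + 17.1*s^2 + 30.3*s + 16.632. n₂·d₁ = 0.5*s^3 + 4.55*s^2 + 13.555*s + 13.5505. Sum = 3.5*s^3 + 21.65*s^2 + 43.855*s + 30.1825. d₁·d₂ = s^4 + 9.6*s^3 + 34.65*s^2 + 55.606*s + 33.3144.
H(s) = (3.5*s^3 + 21.65*s^2 + 43.855*s + 30.1825)/(s^4 + 9.6*s^3 + 34.65*s^2 + 55.606*s + 33.3144)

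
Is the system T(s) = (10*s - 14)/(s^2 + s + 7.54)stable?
Denominator: s^2 + s + 7.54. Poles: -0.5 + 2.7j, -0.5 - 2.7j. All Re(p)<0: Yes (stable)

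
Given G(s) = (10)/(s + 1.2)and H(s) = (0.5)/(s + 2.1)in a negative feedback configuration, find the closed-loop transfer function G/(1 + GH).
Closed-loop T = G/(1+GH).
Numerator: G_num * H_den = 10*s + 21.
Denominator: G_den * H_den + G_num * H_num = (s^2 + 3.3*s + 2.52) + (5) = s^2 + 3.3*s + 7.52.
T(s) = (10*s + 21)/(s^2 + 3.3*s + 7.52)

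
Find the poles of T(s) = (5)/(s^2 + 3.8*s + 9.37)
Set denominator = 0: s^2 + 3.8*s + 9.37 = 0 → Poles: -1.9 + 2.4j, -1.9 - 2.4j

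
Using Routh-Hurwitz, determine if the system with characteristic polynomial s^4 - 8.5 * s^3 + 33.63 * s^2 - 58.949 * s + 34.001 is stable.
Routh array:
s^4: [1, 33.63, 34.001]; s^3: [-8.5, -58.949]; s^2: [26.6948, 34.001]; s^1: [-48.1226]; s^0: [34.001]
First column: [1, -8.5, 26.6948, -48.1226, 34.001]. Sign changes = 4.
No, unstable (4 RHP root(s))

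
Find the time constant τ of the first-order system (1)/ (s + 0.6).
First-order system: τ = -1/pole. Pole = -0.6. τ = -1/(-0.6) = 1.667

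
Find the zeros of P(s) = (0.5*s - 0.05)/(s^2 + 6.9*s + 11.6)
Set numerator = 0: 0.5*s - 0.05 = 0 → Zeros: 0.1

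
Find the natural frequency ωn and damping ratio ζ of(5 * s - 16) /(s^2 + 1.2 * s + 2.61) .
Underdamped: complex pole -0.6 + 1.5j. ωn = |pole| = 1.616, ζ = -Re(pole)/ωn = 0.3714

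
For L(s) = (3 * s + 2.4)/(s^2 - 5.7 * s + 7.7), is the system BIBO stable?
Denominator: s^2 - 5.7*s + 7.7 = (s - 2.2)(s - 3.5). Poles: 2.2, 3.5. All Re(p)<0: No (unstable)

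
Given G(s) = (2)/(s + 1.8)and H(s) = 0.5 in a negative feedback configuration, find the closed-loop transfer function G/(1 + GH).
Closed-loop T = G/(1+GH).
Numerator: G_num * H_den = 2.
Denominator: G_den * H_den + G_num * H_num = (s + 1.8) + (1) = s + 2.8.
T(s) = (2)/(s + 2.8)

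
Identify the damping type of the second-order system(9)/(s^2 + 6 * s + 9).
Standard form: ωn²/(s²+2ζωn·s+ωn²) gives ωn=3, ζ=1.
Critically damped (ζ = 1)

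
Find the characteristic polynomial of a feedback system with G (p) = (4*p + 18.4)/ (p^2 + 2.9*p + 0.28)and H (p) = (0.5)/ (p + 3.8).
Characteristic poly = G_den * H_den + G_num * H_num = (p^3 + 6.7*p^2 + 11.3*p + 1.064) + (2*p + 9.2) = p^3 + 6.7*p^2 + 13.3*p + 10.264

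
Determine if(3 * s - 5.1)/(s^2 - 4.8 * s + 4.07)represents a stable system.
Denominator: s^2 - 4.8*s + 4.07 = (s - 3.7)(s - 1.1). Poles: 1.1, 3.7. All Re(p)<0: No (unstable)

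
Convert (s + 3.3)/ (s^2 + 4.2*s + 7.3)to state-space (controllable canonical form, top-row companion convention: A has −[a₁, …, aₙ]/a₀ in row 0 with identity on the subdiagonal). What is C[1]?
Reachable canonical form: C = numerator coefficients (right-aligned, zero-padded to length n).
num = s + 3.3, C = [[1, 3.3]].
C[1] = 3.3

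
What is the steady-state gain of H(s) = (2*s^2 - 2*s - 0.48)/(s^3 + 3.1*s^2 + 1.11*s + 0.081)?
DC gain = H(0) = num(0)/den(0) = -0.48/0.081 = -5.926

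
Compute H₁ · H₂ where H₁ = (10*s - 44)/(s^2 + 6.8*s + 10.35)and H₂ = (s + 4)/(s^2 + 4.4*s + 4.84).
Series: H = H₁ · H₂ = (n₁·n₂)/(d₁·d₂).
Num: n₁·n₂ = 10*s^2 - 4*s - 176. Den: d₁·d₂ = s^4 + 11.2*s^3 + 45.11*s^2 + 78.452*s + 50.094.
H(s) = (10*s^2 - 4*s - 176)/(s^4 + 11.2*s^3 + 45.11*s^2 + 78.452*s + 50.094)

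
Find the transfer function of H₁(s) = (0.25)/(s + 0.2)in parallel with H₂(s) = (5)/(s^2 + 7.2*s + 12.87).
Parallel: H = H₁ + H₂ = (n₁·d₂ + n₂·d₁)/(d₁·d₂).
n₁·d₂ = 0.25*s^2 + 1.8*s + 3.2175. n₂·d₁ = 5*s + 1. Sum = 0.25*s^2 + 6.8*s + 4.2175. d₁·d₂ = s^3 + 7.4*s^2 + 14.31*s + 2.574.
H(s) = (0.25*s^2 + 6.8*s + 4.2175)/(s^3 + 7.4*s^2 + 14.31*s + 2.574)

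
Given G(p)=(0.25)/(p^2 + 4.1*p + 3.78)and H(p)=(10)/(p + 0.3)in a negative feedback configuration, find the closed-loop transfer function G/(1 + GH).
Closed-loop T = G/(1+GH).
Numerator: G_num * H_den = 0.25*p + 0.075.
Denominator: G_den * H_den + G_num * H_num = (p^3 + 4.4*p^2 + 5.01*p + 1.134) + (2.5) = p^3 + 4.4*p^2 + 5.01*p + 3.634.
T(p) = (0.25*p + 0.075)/(p^3 + 4.4*p^2 + 5.01*p + 3.634)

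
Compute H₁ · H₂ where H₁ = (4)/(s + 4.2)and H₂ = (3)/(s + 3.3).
Series: H = H₁ · H₂ = (n₁·n₂)/(d₁·d₂).
Num: n₁·n₂ = 12. Den: d₁·d₂ = s^2 + 7.5*s + 13.86.
H(s) = (12)/(s^2 + 7.5*s + 13.86)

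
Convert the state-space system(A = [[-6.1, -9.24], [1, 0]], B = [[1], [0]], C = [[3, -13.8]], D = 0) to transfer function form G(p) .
G(p) = C(pI - A)⁻¹B + D.
Characteristic polynomial det(pI - A) = p^2 + 6.1*p + 9.24.
Numerator from C·adj(pI-A)·B + D·det(pI-A) = 3*p - 13.8.
G(p) = (3*p - 13.8)/(p^2 + 6.1*p + 9.24)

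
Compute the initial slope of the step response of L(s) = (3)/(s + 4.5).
IVT: y'(0⁺) = lim_{s→∞} s²·Y(s) = lim_{s→∞} s·L(s).
deg(num) = 0, deg(den) = 1, relative degree = 1, so s·L(s) → (leading num)/(leading den) = 3/1 = 3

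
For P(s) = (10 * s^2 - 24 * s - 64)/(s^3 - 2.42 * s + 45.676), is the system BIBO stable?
Denominator: s^3 - 2.42*s + 45.676 = (s + 3.8)(s^2 - 3.8*s + 12.02). Poles: -3.8, 1.9 + 2.9j, 1.9 - 2.9j. All Re(p)<0: No (unstable)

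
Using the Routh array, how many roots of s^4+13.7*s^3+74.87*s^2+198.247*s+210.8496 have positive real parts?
Routh array:
s^4: [1, 74.87, 210.8496]; s^3: [13.7, 198.247]; s^2: [60.3994, 210.8496]; s^1: [150.421]; s^0: [210.8496]
First column: [1, 13.7, 60.3994, 150.421, 210.8496]. Sign changes = RHP roots = 0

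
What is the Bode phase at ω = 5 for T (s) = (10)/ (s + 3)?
Substitute s = j*5: T(j5) = 0.882353 - 1.47059j.
∠T(j5) = atan2(Im, Re) = atan2(-1.47059, 0.882353) = -59.04°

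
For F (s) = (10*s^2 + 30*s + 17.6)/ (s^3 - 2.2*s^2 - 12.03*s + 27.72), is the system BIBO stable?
Denominator: s^3 - 2.2*s^2 - 12.03*s + 27.72 = (s - 2.4)(s + 3.5)(s - 3.3). Poles: -3.5, 2.4, 3.3. All Re(p)<0: No (unstable)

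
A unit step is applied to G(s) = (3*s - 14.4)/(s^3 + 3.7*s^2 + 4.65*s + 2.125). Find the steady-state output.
FVT: lim_{t→∞} y(t) = lim_{s→0} s*Y(s) where Y(s) = G(s)/s.
= lim_{s→0} G(s) = G(0) = num(0)/den(0) = -14.4/2.125 = -6.776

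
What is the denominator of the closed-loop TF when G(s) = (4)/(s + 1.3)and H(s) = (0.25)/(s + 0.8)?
Characteristic poly = G_den * H_den + G_num * H_num = (s^2 + 2.1*s + 1.04) + (1) = s^2 + 2.1*s + 2.04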